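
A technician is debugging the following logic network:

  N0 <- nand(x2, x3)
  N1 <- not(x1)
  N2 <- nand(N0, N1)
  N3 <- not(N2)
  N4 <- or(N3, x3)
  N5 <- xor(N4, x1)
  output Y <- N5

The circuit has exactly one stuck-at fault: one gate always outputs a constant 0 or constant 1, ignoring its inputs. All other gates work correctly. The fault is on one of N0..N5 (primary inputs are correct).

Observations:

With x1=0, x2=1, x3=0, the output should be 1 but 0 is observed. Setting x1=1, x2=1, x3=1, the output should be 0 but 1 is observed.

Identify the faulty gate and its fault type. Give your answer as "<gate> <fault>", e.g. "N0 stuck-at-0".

N4 stuck-at-0

Fault-free values for test 1 (x1=0, x2=1, x3=0): N0=1, N1=1, N2=0, N3=1, N4=1, N5=1, giving Y=1. Observed 0.
Test 1: faults giving observed 0 are {N0 stuck-at-0, N1 stuck-at-0, N2 stuck-at-1, N3 stuck-at-0, N4 stuck-at-0, N5 stuck-at-0}.
Test 2 (x1=1, x2=1, x3=1): fault-free N0=0, N1=0, N2=1, N3=0, N4=1, N5=0 → 0; observed 1. Eliminates N0 stuck-at-0, N1 stuck-at-0, N2 stuck-at-1, N3 stuck-at-0, N5 stuck-at-0.
Only N4 stuck-at-0 is consistent with every test.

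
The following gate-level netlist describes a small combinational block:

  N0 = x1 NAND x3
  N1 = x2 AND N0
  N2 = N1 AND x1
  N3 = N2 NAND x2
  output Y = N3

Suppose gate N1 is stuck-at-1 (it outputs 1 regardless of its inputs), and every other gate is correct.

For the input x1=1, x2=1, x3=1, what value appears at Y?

0

Propagate with N1 forced: N0=0, N1=1 [stuck-at-1], N2=1, N3=0.
So Y = 0. (Without the fault it would be 1.)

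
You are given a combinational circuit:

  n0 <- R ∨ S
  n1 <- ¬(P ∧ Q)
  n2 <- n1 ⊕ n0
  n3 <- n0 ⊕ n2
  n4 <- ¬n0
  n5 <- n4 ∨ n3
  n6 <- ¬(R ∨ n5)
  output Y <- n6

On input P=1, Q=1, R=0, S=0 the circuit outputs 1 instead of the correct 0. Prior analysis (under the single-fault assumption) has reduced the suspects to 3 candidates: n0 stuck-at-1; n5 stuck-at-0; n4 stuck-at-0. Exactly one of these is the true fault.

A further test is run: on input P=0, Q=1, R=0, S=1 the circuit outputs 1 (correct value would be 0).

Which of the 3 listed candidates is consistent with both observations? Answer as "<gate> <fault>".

n5 stuck-at-0

Evaluate each candidate on input P=0, Q=1, R=0, S=1:
  n0 stuck-at-1: n0=1 [stuck-at-1], n1=1, n2=0, n3=1, n4=0, n5=1, n6=0 → 0 — eliminated
  n5 stuck-at-0: n0=1, n1=1, n2=0, n3=1, n4=0, n5=0 [stuck-at-0], n6=1 → 1 — matches
  n4 stuck-at-0: n0=1, n1=1, n2=0, n3=1, n4=0 [stuck-at-0], n5=1, n6=0 → 0 — eliminated
Only n5 stuck-at-0 reproduces the observed 1.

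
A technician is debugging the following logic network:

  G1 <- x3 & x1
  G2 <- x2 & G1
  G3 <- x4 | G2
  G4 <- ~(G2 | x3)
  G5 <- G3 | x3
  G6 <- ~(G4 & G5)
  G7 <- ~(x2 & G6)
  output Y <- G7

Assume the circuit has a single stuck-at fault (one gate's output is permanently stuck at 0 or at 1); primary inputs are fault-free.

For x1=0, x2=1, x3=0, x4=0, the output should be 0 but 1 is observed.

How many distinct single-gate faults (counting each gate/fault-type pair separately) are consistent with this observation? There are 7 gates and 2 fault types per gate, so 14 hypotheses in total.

4

Fault-free: G1=0, G2=0, G3=0, G4=1, G5=0, G6=1, G7=0 → 0. Observed 1.
  G1 stuck-at-0: output 0 ✗
  G1 stuck-at-1: output 0 ✗
  G2 stuck-at-0: output 0 ✗
  G2 stuck-at-1: output 0 ✗
  G3 stuck-at-0: output 0 ✗
  G3 stuck-at-1: output 1 ✓
  G4 stuck-at-0: output 0 ✗
  G4 stuck-at-1: output 0 ✗
  G5 stuck-at-0: output 0 ✗
  G5 stuck-at-1: output 1 ✓
  G6 stuck-at-0: output 1 ✓
  G6 stuck-at-1: output 0 ✗
  G7 stuck-at-0: output 0 ✗
  G7 stuck-at-1: output 1 ✓
Consistent faults: {G3 stuck-at-1, G5 stuck-at-1, G6 stuck-at-0, G7 stuck-at-1} — 4 in all.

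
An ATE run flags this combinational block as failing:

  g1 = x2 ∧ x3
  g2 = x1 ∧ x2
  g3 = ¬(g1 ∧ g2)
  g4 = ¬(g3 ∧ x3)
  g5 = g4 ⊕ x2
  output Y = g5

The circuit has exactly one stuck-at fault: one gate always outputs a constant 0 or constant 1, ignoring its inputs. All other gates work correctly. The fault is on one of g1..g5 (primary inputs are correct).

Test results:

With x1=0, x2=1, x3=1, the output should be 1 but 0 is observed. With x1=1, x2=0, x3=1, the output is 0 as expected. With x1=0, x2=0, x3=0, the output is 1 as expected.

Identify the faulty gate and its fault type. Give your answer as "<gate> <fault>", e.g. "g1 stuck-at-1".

g2 stuck-at-1

Fault-free values for test 1 (x1=0, x2=1, x3=1): g1=1, g2=0, g3=1, g4=0, g5=1, giving Y=1. Observed 0.
Test 1: faults giving observed 0 are {g2 stuck-at-1, g3 stuck-at-0, g4 stuck-at-1, g5 stuck-at-0}.
Test 2 (x1=1, x2=0, x3=1): fault-free g1=0, g2=0, g3=1, g4=0, g5=0 → 0; observed 0. Eliminates g3 stuck-at-0, g4 stuck-at-1.
Test 3 (x1=0, x2=0, x3=0): fault-free g1=0, g2=0, g3=1, g4=1, g5=1 → 1; observed 1. Eliminates g5 stuck-at-0.
Only g2 stuck-at-1 is consistent with every test.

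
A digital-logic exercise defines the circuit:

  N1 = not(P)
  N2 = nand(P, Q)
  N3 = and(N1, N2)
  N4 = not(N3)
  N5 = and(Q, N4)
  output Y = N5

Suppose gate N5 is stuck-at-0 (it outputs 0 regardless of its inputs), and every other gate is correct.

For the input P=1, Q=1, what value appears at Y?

0

Propagate with N5 forced: N1=0, N2=0, N3=0, N4=1, N5=0 [stuck-at-0].
So Y = 0. (Without the fault it would be 1.)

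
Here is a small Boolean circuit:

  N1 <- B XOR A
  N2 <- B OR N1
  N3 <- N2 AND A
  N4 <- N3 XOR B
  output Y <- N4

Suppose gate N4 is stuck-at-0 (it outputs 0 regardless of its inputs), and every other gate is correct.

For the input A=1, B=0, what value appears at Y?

0

Propagate with N4 forced: N1=1, N2=1, N3=1, N4=0 [stuck-at-0].
So Y = 0. (Without the fault it would be 1.)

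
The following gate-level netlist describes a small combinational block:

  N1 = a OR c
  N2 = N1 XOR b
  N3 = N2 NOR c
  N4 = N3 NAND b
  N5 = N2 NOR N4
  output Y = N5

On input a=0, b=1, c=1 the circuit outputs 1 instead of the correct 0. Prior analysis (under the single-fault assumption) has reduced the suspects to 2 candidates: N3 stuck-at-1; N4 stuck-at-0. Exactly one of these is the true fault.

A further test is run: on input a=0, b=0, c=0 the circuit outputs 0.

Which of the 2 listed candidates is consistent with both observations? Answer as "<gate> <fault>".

N3 stuck-at-1

Evaluate each candidate on input a=0, b=0, c=0:
  N3 stuck-at-1: N1=0, N2=0, N3=1 [stuck-at-1], N4=1, N5=0 → 0 — matches
  N4 stuck-at-0: N1=0, N2=0, N3=1, N4=0 [stuck-at-0], N5=1 → 1 — eliminated
Only N3 stuck-at-1 reproduces the observed 0.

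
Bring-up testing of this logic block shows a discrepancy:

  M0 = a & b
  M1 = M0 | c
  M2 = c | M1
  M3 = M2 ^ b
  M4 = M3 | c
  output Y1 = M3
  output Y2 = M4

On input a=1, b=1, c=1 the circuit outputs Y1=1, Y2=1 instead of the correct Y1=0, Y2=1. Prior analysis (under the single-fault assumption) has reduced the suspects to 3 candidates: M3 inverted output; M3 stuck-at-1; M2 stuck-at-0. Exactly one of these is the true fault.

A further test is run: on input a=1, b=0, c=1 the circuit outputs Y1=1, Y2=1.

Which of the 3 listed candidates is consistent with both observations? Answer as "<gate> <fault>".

M3 stuck-at-1

Evaluate each candidate on input a=1, b=0, c=1:
  M3 inverted output: M0=0, M1=1, M2=1, M3=0 [inverted output], M4=1 → Y1=0, Y2=1 — eliminated
  M3 stuck-at-1: M0=0, M1=1, M2=1, M3=1 [stuck-at-1], M4=1 → Y1=1, Y2=1 — matches
  M2 stuck-at-0: M0=0, M1=1, M2=0 [stuck-at-0], M3=0, M4=1 → Y1=0, Y2=1 — eliminated
Only M3 stuck-at-1 reproduces the observed Y1=1, Y2=1.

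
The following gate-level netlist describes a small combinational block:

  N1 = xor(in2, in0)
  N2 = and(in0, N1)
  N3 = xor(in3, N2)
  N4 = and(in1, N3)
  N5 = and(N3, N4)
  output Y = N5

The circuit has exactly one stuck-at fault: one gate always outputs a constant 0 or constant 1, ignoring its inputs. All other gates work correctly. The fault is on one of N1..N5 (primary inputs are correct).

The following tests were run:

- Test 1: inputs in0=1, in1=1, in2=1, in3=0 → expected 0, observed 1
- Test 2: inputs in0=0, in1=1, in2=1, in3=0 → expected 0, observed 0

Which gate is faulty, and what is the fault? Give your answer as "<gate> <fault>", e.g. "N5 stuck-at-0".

N1 stuck-at-1

Fault-free values for test 1 (in0=1, in1=1, in2=1, in3=0): N1=0, N2=0, N3=0, N4=0, N5=0, giving Y=0. Observed 1.
Test 1: faults giving observed 1 are {N1 stuck-at-1, N2 stuck-at-1, N3 stuck-at-1, N5 stuck-at-1}.
Test 2 (in0=0, in1=1, in2=1, in3=0): fault-free N1=1, N2=0, N3=0, N4=0, N5=0 → 0; observed 0. Eliminates N2 stuck-at-1, N3 stuck-at-1, N5 stuck-at-1.
Only N1 stuck-at-1 is consistent with every test.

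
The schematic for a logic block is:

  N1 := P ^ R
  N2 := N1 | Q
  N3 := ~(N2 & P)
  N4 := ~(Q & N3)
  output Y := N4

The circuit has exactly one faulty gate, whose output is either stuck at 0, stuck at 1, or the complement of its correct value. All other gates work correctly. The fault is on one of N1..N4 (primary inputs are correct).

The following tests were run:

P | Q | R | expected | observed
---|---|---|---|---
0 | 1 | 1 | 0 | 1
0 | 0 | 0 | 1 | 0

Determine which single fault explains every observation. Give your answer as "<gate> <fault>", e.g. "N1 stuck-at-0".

Fault-free values for test 1 (P=0, Q=1, R=1): N1=1, N2=1, N3=1, N4=0, giving Y=0. Observed 1.
Test 1: faults giving observed 1 are {N3 stuck-at-0, N3 inverted output, N4 stuck-at-1, N4 inverted output}.
Test 2 (P=0, Q=0, R=0): fault-free N1=0, N2=0, N3=1, N4=1 → 1; observed 0. Eliminates N3 stuck-at-0, N3 inverted output, N4 stuck-at-1.
Only N4 inverted output is consistent with every test.

N4 inverted output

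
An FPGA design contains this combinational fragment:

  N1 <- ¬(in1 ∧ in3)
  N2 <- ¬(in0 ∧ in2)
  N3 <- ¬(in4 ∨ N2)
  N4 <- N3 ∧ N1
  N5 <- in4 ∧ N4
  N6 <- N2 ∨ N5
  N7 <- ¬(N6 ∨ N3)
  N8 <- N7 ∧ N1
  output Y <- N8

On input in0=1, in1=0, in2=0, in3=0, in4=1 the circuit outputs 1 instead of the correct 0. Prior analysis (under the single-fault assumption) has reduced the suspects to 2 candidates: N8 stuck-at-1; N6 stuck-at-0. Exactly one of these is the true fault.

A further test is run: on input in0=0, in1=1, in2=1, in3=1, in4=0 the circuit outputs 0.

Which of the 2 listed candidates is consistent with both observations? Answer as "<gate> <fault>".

Evaluate each candidate on input in0=0, in1=1, in2=1, in3=1, in4=0:
  N8 stuck-at-1: N1=0, N2=1, N3=0, N4=0, N5=0, N6=1, N7=0, N8=1 [stuck-at-1] → 1 — eliminated
  N6 stuck-at-0: N1=0, N2=1, N3=0, N4=0, N5=0, N6=0 [stuck-at-0], N7=1, N8=0 → 0 — matches
Only N6 stuck-at-0 reproduces the observed 0.

N6 stuck-at-0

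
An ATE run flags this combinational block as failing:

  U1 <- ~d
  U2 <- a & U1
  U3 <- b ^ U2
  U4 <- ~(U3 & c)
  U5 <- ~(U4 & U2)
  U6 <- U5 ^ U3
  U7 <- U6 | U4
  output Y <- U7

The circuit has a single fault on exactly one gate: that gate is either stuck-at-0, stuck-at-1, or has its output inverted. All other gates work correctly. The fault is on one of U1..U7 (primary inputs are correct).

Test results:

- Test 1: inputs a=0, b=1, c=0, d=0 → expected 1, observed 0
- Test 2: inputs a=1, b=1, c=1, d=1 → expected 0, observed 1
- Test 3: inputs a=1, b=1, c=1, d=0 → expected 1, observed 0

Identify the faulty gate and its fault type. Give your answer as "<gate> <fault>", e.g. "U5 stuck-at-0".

Fault-free values for test 1 (a=0, b=1, c=0, d=0): U1=1, U2=0, U3=1, U4=1, U5=1, U6=0, U7=1, giving Y=1. Observed 0.
Test 1: faults giving observed 0 are {U4 stuck-at-0, U4 inverted output, U7 stuck-at-0, U7 inverted output}.
Test 2 (a=1, b=1, c=1, d=1): fault-free U1=0, U2=0, U3=1, U4=0, U5=1, U6=0, U7=0 → 0; observed 1. Eliminates U4 stuck-at-0, U7 stuck-at-0.
Test 3 (a=1, b=1, c=1, d=0): fault-free U1=1, U2=1, U3=0, U4=1, U5=0, U6=0, U7=1 → 1; observed 0. Eliminates U4 inverted output.
Only U7 inverted output is consistent with every test.

U7 inverted output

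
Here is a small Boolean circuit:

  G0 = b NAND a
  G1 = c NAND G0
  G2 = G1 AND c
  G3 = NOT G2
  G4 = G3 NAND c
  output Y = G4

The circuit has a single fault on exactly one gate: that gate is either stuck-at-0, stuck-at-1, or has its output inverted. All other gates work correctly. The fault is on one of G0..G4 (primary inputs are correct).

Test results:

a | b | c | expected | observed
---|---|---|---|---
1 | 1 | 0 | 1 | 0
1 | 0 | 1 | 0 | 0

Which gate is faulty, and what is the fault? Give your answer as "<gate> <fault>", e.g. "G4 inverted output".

Fault-free values for test 1 (a=1, b=1, c=0): G0=0, G1=1, G2=0, G3=1, G4=1, giving Y=1. Observed 0.
Test 1: faults giving observed 0 are {G4 stuck-at-0, G4 inverted output}.
Test 2 (a=1, b=0, c=1): fault-free G0=1, G1=0, G2=0, G3=1, G4=0 → 0; observed 0. Eliminates G4 inverted output.
Only G4 stuck-at-0 is consistent with every test.

G4 stuck-at-0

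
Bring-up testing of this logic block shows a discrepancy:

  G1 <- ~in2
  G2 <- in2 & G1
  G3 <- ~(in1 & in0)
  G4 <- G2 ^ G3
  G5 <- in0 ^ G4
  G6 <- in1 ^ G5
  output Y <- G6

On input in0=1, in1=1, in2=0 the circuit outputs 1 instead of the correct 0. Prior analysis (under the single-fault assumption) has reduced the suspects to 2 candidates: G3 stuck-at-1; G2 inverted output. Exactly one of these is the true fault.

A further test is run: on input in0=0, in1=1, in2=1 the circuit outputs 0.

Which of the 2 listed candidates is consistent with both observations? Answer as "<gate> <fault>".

G3 stuck-at-1

Evaluate each candidate on input in0=0, in1=1, in2=1:
  G3 stuck-at-1: G1=0, G2=0, G3=1 [stuck-at-1], G4=1, G5=1, G6=0 → 0 — matches
  G2 inverted output: G1=0, G2=1 [inverted output], G3=1, G4=0, G5=0, G6=1 → 1 — eliminated
Only G3 stuck-at-1 reproduces the observed 0.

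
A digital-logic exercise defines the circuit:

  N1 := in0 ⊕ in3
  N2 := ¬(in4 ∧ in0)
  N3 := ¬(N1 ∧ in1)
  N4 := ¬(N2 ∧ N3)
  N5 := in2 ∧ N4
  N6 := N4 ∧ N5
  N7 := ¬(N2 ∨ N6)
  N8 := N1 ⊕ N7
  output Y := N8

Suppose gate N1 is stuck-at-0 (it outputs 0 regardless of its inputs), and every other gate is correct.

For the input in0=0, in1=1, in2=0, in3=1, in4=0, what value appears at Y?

Propagate with N1 forced: N1=0 [stuck-at-0], N2=1, N3=1, N4=0, N5=0, N6=0, N7=0, N8=0.
So Y = 0. (Without the fault it would be 1.)

0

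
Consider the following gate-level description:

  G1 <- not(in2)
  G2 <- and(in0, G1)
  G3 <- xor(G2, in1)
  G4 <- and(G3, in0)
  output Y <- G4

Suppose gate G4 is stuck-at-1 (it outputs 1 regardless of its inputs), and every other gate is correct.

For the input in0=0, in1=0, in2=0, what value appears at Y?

Propagate with G4 forced: G1=1, G2=0, G3=0, G4=1 [stuck-at-1].
So Y = 1. (Without the fault it would be 0.)

1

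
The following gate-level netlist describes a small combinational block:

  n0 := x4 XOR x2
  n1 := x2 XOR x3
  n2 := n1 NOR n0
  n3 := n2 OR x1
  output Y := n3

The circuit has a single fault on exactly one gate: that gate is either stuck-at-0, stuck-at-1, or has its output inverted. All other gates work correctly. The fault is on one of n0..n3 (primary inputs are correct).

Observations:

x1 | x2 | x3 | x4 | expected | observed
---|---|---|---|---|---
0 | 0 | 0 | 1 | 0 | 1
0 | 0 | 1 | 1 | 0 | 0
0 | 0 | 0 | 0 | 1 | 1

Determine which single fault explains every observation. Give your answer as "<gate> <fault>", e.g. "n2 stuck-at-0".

Fault-free values for test 1 (x1=0, x2=0, x3=0, x4=1): n0=1, n1=0, n2=0, n3=0, giving Y=0. Observed 1.
Test 1: faults giving observed 1 are {n0 stuck-at-0, n0 inverted output, n2 stuck-at-1, n2 inverted output, n3 stuck-at-1, n3 inverted output}.
Test 2 (x1=0, x2=0, x3=1, x4=1): fault-free n0=1, n1=1, n2=0, n3=0 → 0; observed 0. Eliminates n2 stuck-at-1, n2 inverted output, n3 stuck-at-1, n3 inverted output.
Test 3 (x1=0, x2=0, x3=0, x4=0): fault-free n0=0, n1=0, n2=1, n3=1 → 1; observed 1. Eliminates n0 inverted output.
Only n0 stuck-at-0 is consistent with every test.

n0 stuck-at-0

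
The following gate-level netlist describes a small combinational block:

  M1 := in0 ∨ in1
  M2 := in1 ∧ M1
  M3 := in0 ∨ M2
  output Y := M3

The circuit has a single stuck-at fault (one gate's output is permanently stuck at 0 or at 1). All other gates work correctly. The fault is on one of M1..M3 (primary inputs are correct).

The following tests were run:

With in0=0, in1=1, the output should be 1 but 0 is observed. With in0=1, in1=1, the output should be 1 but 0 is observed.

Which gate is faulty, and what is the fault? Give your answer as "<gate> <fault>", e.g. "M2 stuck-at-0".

Fault-free values for test 1 (in0=0, in1=1): M1=1, M2=1, M3=1, giving Y=1. Observed 0.
Test 1: faults giving observed 0 are {M1 stuck-at-0, M2 stuck-at-0, M3 stuck-at-0}.
Test 2 (in0=1, in1=1): fault-free M1=1, M2=1, M3=1 → 1; observed 0. Eliminates M1 stuck-at-0, M2 stuck-at-0.
Only M3 stuck-at-0 is consistent with every test.

M3 stuck-at-0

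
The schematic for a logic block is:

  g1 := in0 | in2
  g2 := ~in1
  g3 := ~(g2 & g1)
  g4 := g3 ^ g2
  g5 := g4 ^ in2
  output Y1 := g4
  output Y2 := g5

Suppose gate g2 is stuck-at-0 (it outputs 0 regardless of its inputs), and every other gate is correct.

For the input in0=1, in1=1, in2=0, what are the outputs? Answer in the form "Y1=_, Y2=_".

Propagate with g2 forced: g1=1, g2=0 [stuck-at-0], g3=1, g4=1, g5=1.
So the outputs are Y1=1, Y2=1. (Same as the fault-free value — the fault is masked on this input.)

Y1=1, Y2=1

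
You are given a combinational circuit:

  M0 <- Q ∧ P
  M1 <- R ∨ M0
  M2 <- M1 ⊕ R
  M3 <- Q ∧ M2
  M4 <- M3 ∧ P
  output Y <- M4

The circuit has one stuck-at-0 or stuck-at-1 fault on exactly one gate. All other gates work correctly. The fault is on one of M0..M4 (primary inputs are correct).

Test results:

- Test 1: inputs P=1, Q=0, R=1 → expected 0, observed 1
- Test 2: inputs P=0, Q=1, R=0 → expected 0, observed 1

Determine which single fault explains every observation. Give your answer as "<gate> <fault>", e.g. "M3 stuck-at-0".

M4 stuck-at-1

Fault-free values for test 1 (P=1, Q=0, R=1): M0=0, M1=1, M2=0, M3=0, M4=0, giving Y=0. Observed 1.
Test 1: faults giving observed 1 are {M3 stuck-at-1, M4 stuck-at-1}.
Test 2 (P=0, Q=1, R=0): fault-free M0=0, M1=0, M2=0, M3=0, M4=0 → 0; observed 1. Eliminates M3 stuck-at-1.
Only M4 stuck-at-1 is consistent with every test.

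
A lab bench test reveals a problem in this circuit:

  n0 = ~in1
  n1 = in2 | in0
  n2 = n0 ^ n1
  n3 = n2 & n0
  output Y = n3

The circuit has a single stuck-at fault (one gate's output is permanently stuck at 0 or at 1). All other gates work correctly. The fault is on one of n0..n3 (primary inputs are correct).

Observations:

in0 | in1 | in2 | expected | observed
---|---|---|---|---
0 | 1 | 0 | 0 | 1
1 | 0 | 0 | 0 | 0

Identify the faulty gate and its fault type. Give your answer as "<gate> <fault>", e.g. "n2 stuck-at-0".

Fault-free values for test 1 (in0=0, in1=1, in2=0): n0=0, n1=0, n2=0, n3=0, giving Y=0. Observed 1.
Test 1: faults giving observed 1 are {n0 stuck-at-1, n3 stuck-at-1}.
Test 2 (in0=1, in1=0, in2=0): fault-free n0=1, n1=1, n2=0, n3=0 → 0; observed 0. Eliminates n3 stuck-at-1.
Only n0 stuck-at-1 is consistent with every test.

n0 stuck-at-1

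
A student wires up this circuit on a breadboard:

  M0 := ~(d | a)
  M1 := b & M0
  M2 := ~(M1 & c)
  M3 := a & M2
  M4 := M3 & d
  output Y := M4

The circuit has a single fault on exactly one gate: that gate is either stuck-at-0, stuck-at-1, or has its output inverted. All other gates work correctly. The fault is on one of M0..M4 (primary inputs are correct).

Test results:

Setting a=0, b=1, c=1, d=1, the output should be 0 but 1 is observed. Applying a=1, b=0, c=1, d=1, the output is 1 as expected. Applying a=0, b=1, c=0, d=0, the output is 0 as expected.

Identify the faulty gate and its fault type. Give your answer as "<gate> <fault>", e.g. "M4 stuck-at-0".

Fault-free values for test 1 (a=0, b=1, c=1, d=1): M0=0, M1=0, M2=1, M3=0, M4=0, giving Y=0. Observed 1.
Test 1: faults giving observed 1 are {M3 stuck-at-1, M3 inverted output, M4 stuck-at-1, M4 inverted output}.
Test 2 (a=1, b=0, c=1, d=1): fault-free M0=0, M1=0, M2=1, M3=1, M4=1 → 1; observed 1. Eliminates M3 inverted output, M4 inverted output.
Test 3 (a=0, b=1, c=0, d=0): fault-free M0=1, M1=1, M2=1, M3=0, M4=0 → 0; observed 0. Eliminates M4 stuck-at-1.
Only M3 stuck-at-1 is consistent with every test.

M3 stuck-at-1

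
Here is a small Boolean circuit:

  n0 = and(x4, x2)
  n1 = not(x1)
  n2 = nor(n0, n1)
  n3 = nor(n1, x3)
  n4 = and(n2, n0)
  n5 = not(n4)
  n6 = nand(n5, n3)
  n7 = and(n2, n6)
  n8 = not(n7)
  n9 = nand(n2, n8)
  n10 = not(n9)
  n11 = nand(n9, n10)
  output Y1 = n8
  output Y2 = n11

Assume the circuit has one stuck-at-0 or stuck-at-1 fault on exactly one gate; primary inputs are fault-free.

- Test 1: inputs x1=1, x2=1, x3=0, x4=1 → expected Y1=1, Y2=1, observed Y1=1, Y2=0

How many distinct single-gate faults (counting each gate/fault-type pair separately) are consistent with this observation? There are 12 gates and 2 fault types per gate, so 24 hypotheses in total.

2

Fault-free: n0=1, n1=0, n2=0, n3=1, n4=0, n5=1, n6=0, n7=0, n8=1, n9=1, n10=0, n11=1 → Y1=1, Y2=1. Observed Y1=1, Y2=0.
  n0: none of the 2 fault types match ✗
  n1: none of the 2 fault types match ✗
  n2: none of the 2 fault types match ✗
  n3: none of the 2 fault types match ✗
  n4: none of the 2 fault types match ✗
  n5: none of the 2 fault types match ✗
  n6: none of the 2 fault types match ✗
  n7: none of the 2 fault types match ✗
  n8: none of the 2 fault types match ✗
  n9: none of the 2 fault types match ✗
  n10: stuck-at-1 ✓; others ✗
  n11: stuck-at-0 ✓; others ✗
Consistent faults: {n10 stuck-at-1, n11 stuck-at-0} — 2 in all.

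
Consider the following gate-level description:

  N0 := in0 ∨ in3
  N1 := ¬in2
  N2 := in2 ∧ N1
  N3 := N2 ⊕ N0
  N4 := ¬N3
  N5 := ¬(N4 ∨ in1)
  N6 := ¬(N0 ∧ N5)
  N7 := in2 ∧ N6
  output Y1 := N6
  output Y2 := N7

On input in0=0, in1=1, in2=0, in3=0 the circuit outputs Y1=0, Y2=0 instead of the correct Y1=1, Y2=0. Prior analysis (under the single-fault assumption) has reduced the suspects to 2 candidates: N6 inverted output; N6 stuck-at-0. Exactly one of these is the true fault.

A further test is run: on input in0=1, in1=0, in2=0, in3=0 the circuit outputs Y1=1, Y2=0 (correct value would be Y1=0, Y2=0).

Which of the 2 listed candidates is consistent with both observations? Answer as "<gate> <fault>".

N6 inverted output

Evaluate each candidate on input in0=1, in1=0, in2=0, in3=0:
  N6 inverted output: N0=1, N1=1, N2=0, N3=1, N4=0, N5=1, N6=1 [inverted output], N7=0 → Y1=1, Y2=0 — matches
  N6 stuck-at-0: N0=1, N1=1, N2=0, N3=1, N4=0, N5=1, N6=0 [stuck-at-0], N7=0 → Y1=0, Y2=0 — eliminated
Only N6 inverted output reproduces the observed Y1=1, Y2=0.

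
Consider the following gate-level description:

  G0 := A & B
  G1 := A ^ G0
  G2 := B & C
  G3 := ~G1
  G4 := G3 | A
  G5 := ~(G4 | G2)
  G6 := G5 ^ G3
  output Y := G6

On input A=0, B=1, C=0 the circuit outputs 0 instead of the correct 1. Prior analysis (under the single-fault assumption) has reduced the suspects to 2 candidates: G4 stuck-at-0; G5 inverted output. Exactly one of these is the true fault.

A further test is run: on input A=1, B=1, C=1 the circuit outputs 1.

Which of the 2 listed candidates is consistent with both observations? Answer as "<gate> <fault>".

Evaluate each candidate on input A=1, B=1, C=1:
  G4 stuck-at-0: G0=1, G1=0, G2=1, G3=1, G4=0 [stuck-at-0], G5=0, G6=1 → 1 — matches
  G5 inverted output: G0=1, G1=0, G2=1, G3=1, G4=1, G5=1 [inverted output], G6=0 → 0 — eliminated
Only G4 stuck-at-0 reproduces the observed 1.

G4 stuck-at-0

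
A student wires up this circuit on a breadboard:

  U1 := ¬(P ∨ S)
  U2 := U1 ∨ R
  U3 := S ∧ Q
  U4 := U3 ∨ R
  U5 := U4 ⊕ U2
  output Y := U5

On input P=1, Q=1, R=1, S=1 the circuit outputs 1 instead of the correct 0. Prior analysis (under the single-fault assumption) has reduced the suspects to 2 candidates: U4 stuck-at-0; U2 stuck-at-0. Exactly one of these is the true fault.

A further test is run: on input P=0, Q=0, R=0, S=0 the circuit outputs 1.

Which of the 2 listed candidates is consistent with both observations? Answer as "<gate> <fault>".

Evaluate each candidate on input P=0, Q=0, R=0, S=0:
  U4 stuck-at-0: U1=1, U2=1, U3=0, U4=0 [stuck-at-0], U5=1 → 1 — matches
  U2 stuck-at-0: U1=1, U2=0 [stuck-at-0], U3=0, U4=0, U5=0 → 0 — eliminated
Only U4 stuck-at-0 reproduces the observed 1.

U4 stuck-at-0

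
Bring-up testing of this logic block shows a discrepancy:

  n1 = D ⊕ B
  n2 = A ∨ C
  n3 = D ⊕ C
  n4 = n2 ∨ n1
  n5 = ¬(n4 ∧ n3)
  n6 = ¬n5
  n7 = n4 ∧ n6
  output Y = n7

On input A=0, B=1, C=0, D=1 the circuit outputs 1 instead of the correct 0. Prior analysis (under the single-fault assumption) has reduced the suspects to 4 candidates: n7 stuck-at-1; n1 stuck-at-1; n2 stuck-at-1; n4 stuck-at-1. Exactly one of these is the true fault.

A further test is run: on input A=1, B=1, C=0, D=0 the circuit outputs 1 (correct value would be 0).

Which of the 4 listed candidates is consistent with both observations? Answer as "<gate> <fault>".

n7 stuck-at-1

Evaluate each candidate on input A=1, B=1, C=0, D=0:
  n7 stuck-at-1: n1=1, n2=1, n3=0, n4=1, n5=1, n6=0, n7=1 [stuck-at-1] → 1 — matches
  n1 stuck-at-1: n1=1 [stuck-at-1], n2=1, n3=0, n4=1, n5=1, n6=0, n7=0 → 0 — eliminated
  n2 stuck-at-1: n1=1, n2=1 [stuck-at-1], n3=0, n4=1, n5=1, n6=0, n7=0 → 0 — eliminated
  n4 stuck-at-1: n1=1, n2=1, n3=0, n4=1 [stuck-at-1], n5=1, n6=0, n7=0 → 0 — eliminated
Only n7 stuck-at-1 reproduces the observed 1.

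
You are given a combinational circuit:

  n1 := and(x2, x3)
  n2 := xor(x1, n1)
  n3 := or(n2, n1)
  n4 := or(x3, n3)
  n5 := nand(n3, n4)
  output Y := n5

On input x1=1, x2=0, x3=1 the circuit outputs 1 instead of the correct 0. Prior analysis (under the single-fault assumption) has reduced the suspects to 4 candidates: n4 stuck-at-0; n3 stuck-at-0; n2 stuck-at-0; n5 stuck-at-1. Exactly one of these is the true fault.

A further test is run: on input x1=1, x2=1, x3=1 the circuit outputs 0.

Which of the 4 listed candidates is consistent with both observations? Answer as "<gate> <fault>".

Evaluate each candidate on input x1=1, x2=1, x3=1:
  n4 stuck-at-0: n1=1, n2=0, n3=1, n4=0 [stuck-at-0], n5=1 → 1 — eliminated
  n3 stuck-at-0: n1=1, n2=0, n3=0 [stuck-at-0], n4=1, n5=1 → 1 — eliminated
  n2 stuck-at-0: n1=1, n2=0 [stuck-at-0], n3=1, n4=1, n5=0 → 0 — matches
  n5 stuck-at-1: n1=1, n2=0, n3=1, n4=1, n5=1 [stuck-at-1] → 1 — eliminated
Only n2 stuck-at-0 reproduces the observed 0.

n2 stuck-at-0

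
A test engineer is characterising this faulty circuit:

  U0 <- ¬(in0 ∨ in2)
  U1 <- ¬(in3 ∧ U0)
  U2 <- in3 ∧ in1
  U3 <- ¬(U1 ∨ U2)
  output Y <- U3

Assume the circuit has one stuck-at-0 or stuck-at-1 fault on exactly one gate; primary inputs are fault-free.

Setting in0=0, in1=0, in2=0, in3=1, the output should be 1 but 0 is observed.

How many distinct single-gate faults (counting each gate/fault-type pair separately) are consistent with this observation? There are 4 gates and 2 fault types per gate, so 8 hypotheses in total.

Fault-free: U0=1, U1=0, U2=0, U3=1 → 1. Observed 0.
  U0 stuck-at-0: output 0 ✓
  U0 stuck-at-1: output 1 ✗
  U1 stuck-at-0: output 1 ✗
  U1 stuck-at-1: output 0 ✓
  U2 stuck-at-0: output 1 ✗
  U2 stuck-at-1: output 0 ✓
  U3 stuck-at-0: output 0 ✓
  U3 stuck-at-1: output 1 ✗
Consistent faults: {U0 stuck-at-0, U1 stuck-at-1, U2 stuck-at-1, U3 stuck-at-0} — 4 in all.

4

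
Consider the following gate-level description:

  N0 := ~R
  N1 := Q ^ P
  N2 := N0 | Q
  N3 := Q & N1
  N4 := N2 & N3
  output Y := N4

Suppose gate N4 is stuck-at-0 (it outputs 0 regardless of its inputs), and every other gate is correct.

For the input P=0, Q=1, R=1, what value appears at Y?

Propagate with N4 forced: N0=0, N1=1, N2=1, N3=1, N4=0 [stuck-at-0].
So Y = 0. (Without the fault it would be 1.)

0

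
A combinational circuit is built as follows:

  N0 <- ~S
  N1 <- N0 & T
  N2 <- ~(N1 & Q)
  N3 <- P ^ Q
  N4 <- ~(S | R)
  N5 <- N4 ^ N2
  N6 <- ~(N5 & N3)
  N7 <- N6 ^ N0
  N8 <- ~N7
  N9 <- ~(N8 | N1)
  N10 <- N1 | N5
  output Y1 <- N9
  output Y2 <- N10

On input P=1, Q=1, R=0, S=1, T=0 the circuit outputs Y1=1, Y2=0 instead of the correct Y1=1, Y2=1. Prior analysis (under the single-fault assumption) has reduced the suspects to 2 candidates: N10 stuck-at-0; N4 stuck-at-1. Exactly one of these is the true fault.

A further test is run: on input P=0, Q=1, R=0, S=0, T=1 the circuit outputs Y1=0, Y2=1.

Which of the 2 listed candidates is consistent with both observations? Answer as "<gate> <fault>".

Evaluate each candidate on input P=0, Q=1, R=0, S=0, T=1:
  N10 stuck-at-0: N0=1, N1=1, N2=0, N3=1, N4=1, N5=1, N6=0, N7=1, N8=0, N9=0, N10=0 [stuck-at-0] → Y1=0, Y2=0 — eliminated
  N4 stuck-at-1: N0=1, N1=1, N2=0, N3=1, N4=1 [stuck-at-1], N5=1, N6=0, N7=1, N8=0, N9=0, N10=1 → Y1=0, Y2=1 — matches
Only N4 stuck-at-1 reproduces the observed Y1=0, Y2=1.

N4 stuck-at-1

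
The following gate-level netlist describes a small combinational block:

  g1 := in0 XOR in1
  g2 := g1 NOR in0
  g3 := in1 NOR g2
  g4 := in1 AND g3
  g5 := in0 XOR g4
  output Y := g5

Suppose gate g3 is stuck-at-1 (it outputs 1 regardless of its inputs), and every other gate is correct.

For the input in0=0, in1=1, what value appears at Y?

1

Propagate with g3 forced: g1=1, g2=0, g3=1 [stuck-at-1], g4=1, g5=1.
So Y = 1. (Without the fault it would be 0.)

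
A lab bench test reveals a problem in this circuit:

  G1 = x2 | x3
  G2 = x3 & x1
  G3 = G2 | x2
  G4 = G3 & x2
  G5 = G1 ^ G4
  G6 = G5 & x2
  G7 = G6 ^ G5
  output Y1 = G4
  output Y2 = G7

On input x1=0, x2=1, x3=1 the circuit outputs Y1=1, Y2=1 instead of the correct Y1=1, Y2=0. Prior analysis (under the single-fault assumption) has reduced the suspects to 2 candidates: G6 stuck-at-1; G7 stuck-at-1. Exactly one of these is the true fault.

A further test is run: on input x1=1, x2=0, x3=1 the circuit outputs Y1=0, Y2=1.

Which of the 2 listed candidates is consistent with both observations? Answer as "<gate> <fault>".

Evaluate each candidate on input x1=1, x2=0, x3=1:
  G6 stuck-at-1: G1=1, G2=1, G3=1, G4=0, G5=1, G6=1 [stuck-at-1], G7=0 → Y1=0, Y2=0 — eliminated
  G7 stuck-at-1: G1=1, G2=1, G3=1, G4=0, G5=1, G6=0, G7=1 [stuck-at-1] → Y1=0, Y2=1 — matches
Only G7 stuck-at-1 reproduces the observed Y1=0, Y2=1.

G7 stuck-at-1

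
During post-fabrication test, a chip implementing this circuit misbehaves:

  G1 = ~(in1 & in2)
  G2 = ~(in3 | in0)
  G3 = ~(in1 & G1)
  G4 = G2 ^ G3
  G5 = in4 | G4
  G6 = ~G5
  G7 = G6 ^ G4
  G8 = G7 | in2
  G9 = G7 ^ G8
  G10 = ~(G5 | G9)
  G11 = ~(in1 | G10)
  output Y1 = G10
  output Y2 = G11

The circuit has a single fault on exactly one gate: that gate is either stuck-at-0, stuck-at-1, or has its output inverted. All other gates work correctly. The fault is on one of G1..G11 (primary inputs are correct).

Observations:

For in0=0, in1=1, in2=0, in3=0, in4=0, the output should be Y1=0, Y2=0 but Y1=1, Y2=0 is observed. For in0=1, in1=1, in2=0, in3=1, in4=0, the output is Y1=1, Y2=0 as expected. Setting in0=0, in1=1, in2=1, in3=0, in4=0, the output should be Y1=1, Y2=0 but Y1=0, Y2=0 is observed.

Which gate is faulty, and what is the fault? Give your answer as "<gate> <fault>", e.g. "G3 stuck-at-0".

G2 stuck-at-0

Fault-free values for test 1 (in0=0, in1=1, in2=0, in3=0, in4=0): G1=1, G2=1, G3=0, G4=1, G5=1, G6=0, G7=1, G8=1, G9=0, G10=0, G11=0, giving Y1=0, Y2=0. Observed Y1=1, Y2=0.
Test 1: faults giving observed Y1=1, Y2=0 are {G1 stuck-at-0, G1 inverted output, G2 stuck-at-0, G2 inverted output, G3 stuck-at-1, G3 inverted output, G4 stuck-at-0, G4 inverted output, G5 stuck-at-0, G5 inverted output, G10 stuck-at-1, G10 inverted output}.
Test 2 (in0=1, in1=1, in2=0, in3=1, in4=0): fault-free G1=1, G2=0, G3=0, G4=0, G5=0, G6=1, G7=1, G8=1, G9=0, G10=1, G11=0 → Y1=1, Y2=0; observed Y1=1, Y2=0. Eliminates G1 stuck-at-0, G1 inverted output, G2 inverted output, G3 stuck-at-1, G3 inverted output, G4 inverted output, G5 inverted output, G10 inverted output.
Test 3 (in0=0, in1=1, in2=1, in3=0, in4=0): fault-free G1=0, G2=1, G3=1, G4=0, G5=0, G6=1, G7=1, G8=1, G9=0, G10=1, G11=0 → Y1=1, Y2=0; observed Y1=0, Y2=0. Eliminates G4 stuck-at-0, G5 stuck-at-0, G10 stuck-at-1.
Only G2 stuck-at-0 is consistent with every test.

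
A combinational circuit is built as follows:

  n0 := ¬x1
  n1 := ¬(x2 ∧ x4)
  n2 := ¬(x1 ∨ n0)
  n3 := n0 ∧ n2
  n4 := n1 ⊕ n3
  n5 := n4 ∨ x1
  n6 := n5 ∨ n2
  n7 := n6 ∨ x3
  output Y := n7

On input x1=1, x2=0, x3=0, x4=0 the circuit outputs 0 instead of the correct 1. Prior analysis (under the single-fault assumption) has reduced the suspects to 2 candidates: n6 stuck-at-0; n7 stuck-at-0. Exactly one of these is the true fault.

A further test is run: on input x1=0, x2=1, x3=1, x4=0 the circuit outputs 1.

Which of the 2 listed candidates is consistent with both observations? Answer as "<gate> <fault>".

n6 stuck-at-0

Evaluate each candidate on input x1=0, x2=1, x3=1, x4=0:
  n6 stuck-at-0: n0=1, n1=1, n2=0, n3=0, n4=1, n5=1, n6=0 [stuck-at-0], n7=1 → 1 — matches
  n7 stuck-at-0: n0=1, n1=1, n2=0, n3=0, n4=1, n5=1, n6=1, n7=0 [stuck-at-0] → 0 — eliminated
Only n6 stuck-at-0 reproduces the observed 1.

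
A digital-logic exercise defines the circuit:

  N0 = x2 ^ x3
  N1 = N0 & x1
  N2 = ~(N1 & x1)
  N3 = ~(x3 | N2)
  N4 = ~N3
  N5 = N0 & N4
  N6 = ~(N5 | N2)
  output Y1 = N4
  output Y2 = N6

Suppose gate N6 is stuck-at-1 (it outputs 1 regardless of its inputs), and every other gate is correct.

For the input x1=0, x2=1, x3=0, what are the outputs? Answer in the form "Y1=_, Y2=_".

Propagate with N6 forced: N0=1, N1=0, N2=1, N3=0, N4=1, N5=1, N6=1 [stuck-at-1].
So the outputs are Y1=1, Y2=1. (Without the fault they would be Y1=1, Y2=0.)

Y1=1, Y2=1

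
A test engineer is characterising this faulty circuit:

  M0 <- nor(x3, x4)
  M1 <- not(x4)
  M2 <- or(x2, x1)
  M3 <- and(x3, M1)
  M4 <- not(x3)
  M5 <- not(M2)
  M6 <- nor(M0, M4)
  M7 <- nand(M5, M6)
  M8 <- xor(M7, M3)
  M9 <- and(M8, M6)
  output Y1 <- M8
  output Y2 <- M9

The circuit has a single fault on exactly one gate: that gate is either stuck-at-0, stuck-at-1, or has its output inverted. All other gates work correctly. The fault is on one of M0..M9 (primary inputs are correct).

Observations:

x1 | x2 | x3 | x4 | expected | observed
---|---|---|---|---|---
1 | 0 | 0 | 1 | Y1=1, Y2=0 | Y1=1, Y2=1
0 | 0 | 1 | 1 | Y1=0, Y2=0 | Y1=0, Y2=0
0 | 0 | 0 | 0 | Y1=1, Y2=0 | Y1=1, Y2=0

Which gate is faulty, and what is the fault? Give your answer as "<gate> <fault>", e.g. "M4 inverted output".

Fault-free values for test 1 (x1=1, x2=0, x3=0, x4=1): M0=0, M1=0, M2=1, M3=0, M4=1, M5=0, M6=0, M7=1, M8=1, M9=0, giving Y1=1, Y2=0. Observed Y1=1, Y2=1.
Test 1: faults giving observed Y1=1, Y2=1 are {M4 stuck-at-0, M4 inverted output, M6 stuck-at-1, M6 inverted output, M9 stuck-at-1, M9 inverted output}.
Test 2 (x1=0, x2=0, x3=1, x4=1): fault-free M0=0, M1=0, M2=0, M3=0, M4=0, M5=1, M6=1, M7=0, M8=0, M9=0 → Y1=0, Y2=0; observed Y1=0, Y2=0. Eliminates M4 inverted output, M6 inverted output, M9 stuck-at-1, M9 inverted output.
Test 3 (x1=0, x2=0, x3=0, x4=0): fault-free M0=1, M1=1, M2=0, M3=0, M4=1, M5=1, M6=0, M7=1, M8=1, M9=0 → Y1=1, Y2=0; observed Y1=1, Y2=0. Eliminates M6 stuck-at-1.
Only M4 stuck-at-0 is consistent with every test.

M4 stuck-at-0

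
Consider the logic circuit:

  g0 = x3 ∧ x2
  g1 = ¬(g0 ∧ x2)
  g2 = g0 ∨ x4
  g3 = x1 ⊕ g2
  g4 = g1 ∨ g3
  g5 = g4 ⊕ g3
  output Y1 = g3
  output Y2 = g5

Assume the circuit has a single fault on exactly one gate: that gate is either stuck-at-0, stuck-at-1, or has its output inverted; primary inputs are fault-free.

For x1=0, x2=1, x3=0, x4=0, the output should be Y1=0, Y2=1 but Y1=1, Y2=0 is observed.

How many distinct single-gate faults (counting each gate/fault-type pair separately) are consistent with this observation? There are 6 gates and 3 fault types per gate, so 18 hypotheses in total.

6

Fault-free: g0=0, g1=1, g2=0, g3=0, g4=1, g5=1 → Y1=0, Y2=1. Observed Y1=1, Y2=0.
  g0: stuck-at-1, inverted output ✓; others ✗
  g1: none of the 3 fault types match ✗
  g2: stuck-at-1, inverted output ✓; others ✗
  g3: stuck-at-1, inverted output ✓; others ✗
  g4: none of the 3 fault types match ✗
  g5: none of the 3 fault types match ✗
Consistent faults: {g0 stuck-at-1, g0 inverted output, g2 stuck-at-1, g2 inverted output, g3 stuck-at-1, g3 inverted output} — 6 in all.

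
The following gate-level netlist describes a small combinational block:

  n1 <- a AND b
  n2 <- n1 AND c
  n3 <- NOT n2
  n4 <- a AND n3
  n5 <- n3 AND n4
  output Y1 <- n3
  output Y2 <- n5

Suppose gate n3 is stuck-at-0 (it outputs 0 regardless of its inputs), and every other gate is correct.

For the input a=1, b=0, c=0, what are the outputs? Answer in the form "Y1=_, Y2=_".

Propagate with n3 forced: n1=0, n2=0, n3=0 [stuck-at-0], n4=0, n5=0.
So the outputs are Y1=0, Y2=0. (Without the fault they would be Y1=1, Y2=1.)

Y1=0, Y2=0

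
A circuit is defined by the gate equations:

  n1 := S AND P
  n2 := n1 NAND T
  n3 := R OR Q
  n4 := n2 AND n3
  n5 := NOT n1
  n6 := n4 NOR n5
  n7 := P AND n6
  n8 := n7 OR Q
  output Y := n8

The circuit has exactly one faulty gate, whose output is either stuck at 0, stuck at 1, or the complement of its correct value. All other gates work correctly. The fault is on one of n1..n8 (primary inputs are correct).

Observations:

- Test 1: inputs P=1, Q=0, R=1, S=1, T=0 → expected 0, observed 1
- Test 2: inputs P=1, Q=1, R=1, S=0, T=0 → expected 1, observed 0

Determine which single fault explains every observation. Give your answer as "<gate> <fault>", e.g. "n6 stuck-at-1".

Fault-free values for test 1 (P=1, Q=0, R=1, S=1, T=0): n1=1, n2=1, n3=1, n4=1, n5=0, n6=0, n7=0, n8=0, giving Y=0. Observed 1.
Test 1: faults giving observed 1 are {n2 stuck-at-0, n2 inverted output, n3 stuck-at-0, n3 inverted output, n4 stuck-at-0, n4 inverted output, n6 stuck-at-1, n6 inverted output, n7 stuck-at-1, n7 inverted output, n8 stuck-at-1, n8 inverted output}.
Test 2 (P=1, Q=1, R=1, S=0, T=0): fault-free n1=0, n2=1, n3=1, n4=1, n5=1, n6=0, n7=0, n8=1 → 1; observed 0. Eliminates n2 stuck-at-0, n2 inverted output, n3 stuck-at-0, n3 inverted output, n4 stuck-at-0, n4 inverted output, n6 stuck-at-1, n6 inverted output, n7 stuck-at-1, n7 inverted output, n8 stuck-at-1.
Only n8 inverted output is consistent with every test.

n8 inverted output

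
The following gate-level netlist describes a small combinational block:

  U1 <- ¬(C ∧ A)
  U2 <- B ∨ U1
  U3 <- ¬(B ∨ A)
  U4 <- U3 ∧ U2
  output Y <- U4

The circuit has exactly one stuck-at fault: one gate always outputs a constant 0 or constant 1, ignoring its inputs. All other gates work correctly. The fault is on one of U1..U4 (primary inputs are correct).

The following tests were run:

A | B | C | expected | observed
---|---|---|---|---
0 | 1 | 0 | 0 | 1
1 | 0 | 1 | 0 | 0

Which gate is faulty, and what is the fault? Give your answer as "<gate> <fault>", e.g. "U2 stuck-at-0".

Fault-free values for test 1 (A=0, B=1, C=0): U1=1, U2=1, U3=0, U4=0, giving Y=0. Observed 1.
Test 1: faults giving observed 1 are {U3 stuck-at-1, U4 stuck-at-1}.
Test 2 (A=1, B=0, C=1): fault-free U1=0, U2=0, U3=0, U4=0 → 0; observed 0. Eliminates U4 stuck-at-1.
Only U3 stuck-at-1 is consistent with every test.

U3 stuck-at-1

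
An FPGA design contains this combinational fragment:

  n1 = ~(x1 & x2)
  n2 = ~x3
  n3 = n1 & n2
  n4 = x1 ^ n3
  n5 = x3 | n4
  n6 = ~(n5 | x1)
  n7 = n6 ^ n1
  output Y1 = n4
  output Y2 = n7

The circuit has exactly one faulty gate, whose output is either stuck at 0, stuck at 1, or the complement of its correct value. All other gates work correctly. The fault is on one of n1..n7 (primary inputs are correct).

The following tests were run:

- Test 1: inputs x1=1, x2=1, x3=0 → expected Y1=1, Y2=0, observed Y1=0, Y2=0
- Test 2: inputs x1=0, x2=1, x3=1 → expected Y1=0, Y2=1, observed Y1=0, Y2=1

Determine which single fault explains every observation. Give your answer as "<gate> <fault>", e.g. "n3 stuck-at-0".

n4 stuck-at-0

Fault-free values for test 1 (x1=1, x2=1, x3=0): n1=0, n2=1, n3=0, n4=1, n5=1, n6=0, n7=0, giving Y1=1, Y2=0. Observed Y1=0, Y2=0.
Test 1: faults giving observed Y1=0, Y2=0 are {n3 stuck-at-1, n3 inverted output, n4 stuck-at-0, n4 inverted output}.
Test 2 (x1=0, x2=1, x3=1): fault-free n1=1, n2=0, n3=0, n4=0, n5=1, n6=0, n7=1 → Y1=0, Y2=1; observed Y1=0, Y2=1. Eliminates n3 stuck-at-1, n3 inverted output, n4 inverted output.
Only n4 stuck-at-0 is consistent with every test.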